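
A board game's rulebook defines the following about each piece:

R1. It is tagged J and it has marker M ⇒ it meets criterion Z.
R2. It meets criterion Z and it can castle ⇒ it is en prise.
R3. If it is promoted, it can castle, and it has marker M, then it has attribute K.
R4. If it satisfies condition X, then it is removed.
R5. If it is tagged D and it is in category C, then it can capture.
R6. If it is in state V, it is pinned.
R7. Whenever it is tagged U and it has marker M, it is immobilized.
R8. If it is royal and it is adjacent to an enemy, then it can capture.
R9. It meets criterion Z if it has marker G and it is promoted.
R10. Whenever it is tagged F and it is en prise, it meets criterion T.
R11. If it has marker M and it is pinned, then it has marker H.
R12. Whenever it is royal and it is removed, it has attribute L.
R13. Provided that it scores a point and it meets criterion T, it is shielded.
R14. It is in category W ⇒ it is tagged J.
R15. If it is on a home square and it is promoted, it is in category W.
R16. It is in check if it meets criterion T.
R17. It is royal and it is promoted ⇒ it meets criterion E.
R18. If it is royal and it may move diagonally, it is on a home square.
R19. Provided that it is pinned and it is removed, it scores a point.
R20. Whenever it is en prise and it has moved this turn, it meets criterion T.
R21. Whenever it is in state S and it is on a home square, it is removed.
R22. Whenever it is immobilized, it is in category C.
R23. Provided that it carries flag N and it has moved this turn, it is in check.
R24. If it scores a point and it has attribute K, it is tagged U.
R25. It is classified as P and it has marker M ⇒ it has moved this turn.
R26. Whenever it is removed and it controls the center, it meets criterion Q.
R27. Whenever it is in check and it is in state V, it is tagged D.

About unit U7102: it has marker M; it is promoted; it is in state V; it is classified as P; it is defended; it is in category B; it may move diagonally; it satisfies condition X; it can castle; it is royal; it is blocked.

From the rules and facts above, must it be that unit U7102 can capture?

Yes

By R3 (it is promoted, it can castle, it has marker M): it has attribute K.
By R4 (it satisfies condition X): it is removed.
By R6 (it is in state V): it is pinned.
By R18 (it is royal, it may move diagonally): it is on a home square.
By R19 (it is pinned, it is removed): it scores a point.
By R24 (it scores a point, it has attribute K): it is tagged U.
By R25 (it is classified as P, it has marker M): it has moved this turn.
By R7 (it is tagged U, it has marker M): it is immobilized.
By R15 (it is on a home square, it is promoted): it is in category W.
By R22 (it is immobilized): it is in category C.
By R14 (it is in category W): it is tagged J.
By R1 (it is tagged J, it has marker M): it meets criterion Z.
By R2 (it meets criterion Z, it can castle): it is en prise.
By R20 (it is en prise, it has moved this turn): it meets criterion T.
By R16 (it meets criterion T): it is in check.
By R27 (it is in check, it is in state V): it is tagged D.
By R5 (it is tagged D, it is in category C): it can capture.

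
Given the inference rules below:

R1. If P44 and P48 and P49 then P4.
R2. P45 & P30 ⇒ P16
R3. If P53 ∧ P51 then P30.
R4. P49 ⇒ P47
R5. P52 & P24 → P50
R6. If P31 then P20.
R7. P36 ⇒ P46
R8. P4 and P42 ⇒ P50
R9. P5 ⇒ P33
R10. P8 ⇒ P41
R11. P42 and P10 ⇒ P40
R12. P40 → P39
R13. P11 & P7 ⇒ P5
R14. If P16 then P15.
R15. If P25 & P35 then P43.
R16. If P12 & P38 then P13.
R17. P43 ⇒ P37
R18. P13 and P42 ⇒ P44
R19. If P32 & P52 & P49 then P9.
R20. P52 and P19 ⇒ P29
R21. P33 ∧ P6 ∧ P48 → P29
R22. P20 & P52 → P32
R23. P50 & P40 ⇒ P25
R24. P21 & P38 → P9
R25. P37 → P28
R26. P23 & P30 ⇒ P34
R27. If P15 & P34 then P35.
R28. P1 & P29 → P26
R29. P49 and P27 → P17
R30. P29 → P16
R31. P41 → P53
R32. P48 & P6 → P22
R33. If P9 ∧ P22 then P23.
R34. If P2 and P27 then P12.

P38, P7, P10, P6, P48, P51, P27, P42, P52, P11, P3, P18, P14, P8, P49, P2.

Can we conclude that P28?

No

Forward chaining from the given facts derives: P47, P41, P40, P39, P5, P17, P53, P22, P12, P30, P33, P13, P44, P29, P16, P4, P50, P15, P25.
The only rule concluding P28 is R25, which needs P37; that is never established.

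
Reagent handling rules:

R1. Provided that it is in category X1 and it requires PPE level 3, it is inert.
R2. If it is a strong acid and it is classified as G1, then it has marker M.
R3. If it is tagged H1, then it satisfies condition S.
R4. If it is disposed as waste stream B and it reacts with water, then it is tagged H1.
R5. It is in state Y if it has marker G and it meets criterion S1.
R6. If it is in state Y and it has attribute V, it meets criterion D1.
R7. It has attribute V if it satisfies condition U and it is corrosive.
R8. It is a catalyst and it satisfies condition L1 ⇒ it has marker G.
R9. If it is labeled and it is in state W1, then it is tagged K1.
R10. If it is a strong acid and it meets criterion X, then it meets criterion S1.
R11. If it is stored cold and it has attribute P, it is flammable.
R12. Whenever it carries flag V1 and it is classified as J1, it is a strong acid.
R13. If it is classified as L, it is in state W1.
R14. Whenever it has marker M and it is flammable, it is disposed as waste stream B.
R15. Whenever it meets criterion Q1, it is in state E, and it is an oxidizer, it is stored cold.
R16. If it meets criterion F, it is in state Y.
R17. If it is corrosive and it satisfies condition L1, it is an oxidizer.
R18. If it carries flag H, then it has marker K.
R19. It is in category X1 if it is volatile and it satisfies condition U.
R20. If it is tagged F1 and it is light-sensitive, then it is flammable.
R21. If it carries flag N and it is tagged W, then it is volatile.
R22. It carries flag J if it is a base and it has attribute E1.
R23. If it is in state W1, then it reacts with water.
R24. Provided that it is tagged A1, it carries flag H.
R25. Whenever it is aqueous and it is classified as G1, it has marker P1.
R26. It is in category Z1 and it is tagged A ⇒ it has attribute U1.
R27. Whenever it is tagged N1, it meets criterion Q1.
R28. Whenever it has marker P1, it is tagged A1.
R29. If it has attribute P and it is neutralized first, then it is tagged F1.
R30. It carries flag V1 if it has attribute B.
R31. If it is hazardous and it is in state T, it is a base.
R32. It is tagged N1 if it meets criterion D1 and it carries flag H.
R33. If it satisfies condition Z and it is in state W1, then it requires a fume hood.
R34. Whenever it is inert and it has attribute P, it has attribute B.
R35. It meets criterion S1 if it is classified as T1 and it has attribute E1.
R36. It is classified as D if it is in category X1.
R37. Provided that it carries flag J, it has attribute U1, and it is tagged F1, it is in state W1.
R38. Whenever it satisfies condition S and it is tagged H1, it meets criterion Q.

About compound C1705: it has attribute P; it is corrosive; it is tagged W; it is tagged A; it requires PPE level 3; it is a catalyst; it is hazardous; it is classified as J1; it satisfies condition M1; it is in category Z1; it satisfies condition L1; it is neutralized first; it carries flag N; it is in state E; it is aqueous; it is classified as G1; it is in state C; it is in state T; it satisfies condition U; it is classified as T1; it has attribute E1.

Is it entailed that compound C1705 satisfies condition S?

Yes

By R7 (it satisfies condition U, it is corrosive): it has attribute V.
By R8 (it is a catalyst, it satisfies condition L1): it has marker G.
By R17 (it is corrosive, it satisfies condition L1): it is an oxidizer.
By R21 (it carries flag N, it is tagged W): it is volatile.
By R25 (it is aqueous, it is classified as G1): it has marker P1.
By R26 (it is in category Z1, it is tagged A): it has attribute U1.
By R28 (it has marker P1): it is tagged A1.
By R29 (it has attribute P, it is neutralized first): it is tagged F1.
By R31 (it is hazardous, it is in state T): it is a base.
By R35 (it is classified as T1, it has attribute E1): it meets criterion S1.
By R5 (it has marker G, it meets criterion S1): it is in state Y.
By R6 (it is in state Y, it has attribute V): it meets criterion D1.
By R19 (it is volatile, it satisfies condition U): it is in category X1.
By R22 (it is a base, it has attribute E1): it carries flag J.
By R24 (it is tagged A1): it carries flag H.
By R32 (it meets criterion D1, it carries flag H): it is tagged N1.
By R37 (it carries flag J, it has attribute U1, it is tagged F1): it is in state W1.
By R1 (it is in category X1, it requires PPE level 3): it is inert.
By R23 (it is in state W1): it reacts with water.
By R27 (it is tagged N1): it meets criterion Q1.
By R34 (it is inert, it has attribute P): it has attribute B.
By R15 (it meets criterion Q1, it is in state E, it is an oxidizer): it is stored cold.
By R30 (it has attribute B): it carries flag V1.
By R11 (it is stored cold, it has attribute P): it is flammable.
By R12 (it carries flag V1, it is classified as J1): it is a strong acid.
By R2 (it is a strong acid, it is classified as G1): it has marker M.
By R14 (it has marker M, it is flammable): it is disposed as waste stream B.
By R4 (it is disposed as waste stream B, it reacts with water): it is tagged H1.
By R3 (it is tagged H1): it satisfies condition S.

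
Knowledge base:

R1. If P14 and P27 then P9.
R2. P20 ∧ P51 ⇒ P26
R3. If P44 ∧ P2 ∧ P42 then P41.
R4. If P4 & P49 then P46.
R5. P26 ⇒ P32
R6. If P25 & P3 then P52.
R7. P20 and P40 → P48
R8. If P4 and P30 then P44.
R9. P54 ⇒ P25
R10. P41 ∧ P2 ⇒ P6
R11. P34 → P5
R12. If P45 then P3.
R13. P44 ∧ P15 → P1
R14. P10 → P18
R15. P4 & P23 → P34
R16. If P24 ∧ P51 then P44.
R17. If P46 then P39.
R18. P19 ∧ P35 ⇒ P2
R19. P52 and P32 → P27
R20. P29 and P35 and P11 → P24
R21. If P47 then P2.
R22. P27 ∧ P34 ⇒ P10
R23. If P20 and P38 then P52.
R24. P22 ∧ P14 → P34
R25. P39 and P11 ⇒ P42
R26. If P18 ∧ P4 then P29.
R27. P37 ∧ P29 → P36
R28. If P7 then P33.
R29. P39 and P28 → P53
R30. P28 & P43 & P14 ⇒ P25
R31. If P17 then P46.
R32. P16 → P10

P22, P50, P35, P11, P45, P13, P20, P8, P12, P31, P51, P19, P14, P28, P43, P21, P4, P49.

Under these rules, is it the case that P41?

P26  (by R2: P20, P51)
P46  (by R4: P4, P49)
P32  (by R5: P26)
P3  (by R12: P45)
P39  (by R17: P46)
P2  (by R18: P19, P35)
P34  (by R24: P22, P14)
P42  (by R25: P39, P11)
P25  (by R30: P28, P43, P14)
P52  (by R6: P25, P3)
P27  (by R19: P52, P32)
P10  (by R22: P27, P34)
P18  (by R14: P10)
P29  (by R26: P18, P4)
P24  (by R20: P29, P35, P11)
P44  (by R16: P24, P51)
P41  (by R3: P44, P2, P42)

Yes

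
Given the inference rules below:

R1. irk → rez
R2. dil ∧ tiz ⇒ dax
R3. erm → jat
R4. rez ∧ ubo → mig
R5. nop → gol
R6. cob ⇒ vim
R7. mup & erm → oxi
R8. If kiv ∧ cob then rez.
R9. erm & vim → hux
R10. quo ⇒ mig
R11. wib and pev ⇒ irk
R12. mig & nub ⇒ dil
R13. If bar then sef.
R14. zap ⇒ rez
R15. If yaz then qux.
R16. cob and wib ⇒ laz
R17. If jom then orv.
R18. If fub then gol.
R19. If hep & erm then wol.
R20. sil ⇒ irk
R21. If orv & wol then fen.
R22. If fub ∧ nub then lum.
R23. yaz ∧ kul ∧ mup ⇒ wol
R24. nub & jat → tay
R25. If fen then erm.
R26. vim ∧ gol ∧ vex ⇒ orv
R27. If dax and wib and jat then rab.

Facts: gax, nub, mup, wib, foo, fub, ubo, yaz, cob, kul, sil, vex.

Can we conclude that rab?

No

Forward chaining from the given facts derives: vim, qux, laz, gol, irk, lum, wol, orv, rez, mig, dil, fen, erm, jat, oxi, hux, tay.
The only rule concluding rab is R27, which needs dax; that is never established.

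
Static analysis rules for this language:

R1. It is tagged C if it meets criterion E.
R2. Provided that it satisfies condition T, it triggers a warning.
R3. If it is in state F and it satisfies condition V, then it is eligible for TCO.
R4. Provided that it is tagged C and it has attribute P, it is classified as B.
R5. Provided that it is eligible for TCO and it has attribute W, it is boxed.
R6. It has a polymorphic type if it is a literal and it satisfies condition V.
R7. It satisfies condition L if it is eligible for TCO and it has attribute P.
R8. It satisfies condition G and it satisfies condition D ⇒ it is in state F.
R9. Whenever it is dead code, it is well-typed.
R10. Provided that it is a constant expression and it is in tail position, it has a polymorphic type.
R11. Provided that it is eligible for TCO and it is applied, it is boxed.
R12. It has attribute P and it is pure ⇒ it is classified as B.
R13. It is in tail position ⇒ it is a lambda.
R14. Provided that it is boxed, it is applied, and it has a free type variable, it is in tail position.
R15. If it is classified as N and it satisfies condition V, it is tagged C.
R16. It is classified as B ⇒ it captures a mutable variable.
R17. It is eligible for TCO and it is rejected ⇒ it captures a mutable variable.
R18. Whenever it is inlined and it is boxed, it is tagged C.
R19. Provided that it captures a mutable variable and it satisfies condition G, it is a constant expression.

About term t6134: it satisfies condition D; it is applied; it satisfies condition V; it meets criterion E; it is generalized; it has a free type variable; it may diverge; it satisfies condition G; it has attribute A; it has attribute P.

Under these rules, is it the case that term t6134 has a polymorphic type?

Yes

By R1 (it meets criterion E): it is tagged C.
By R4 (it is tagged C, it has attribute P): it is classified as B.
By R8 (it satisfies condition G, it satisfies condition D): it is in state F.
By R16 (it is classified as B): it captures a mutable variable.
By R19 (it captures a mutable variable, it satisfies condition G): it is a constant expression.
By R3 (it is in state F, it satisfies condition V): it is eligible for TCO.
By R11 (it is eligible for TCO, it is applied): it is boxed.
By R14 (it is boxed, it is applied, it has a free type variable): it is in tail position.
By R10 (it is a constant expression, it is in tail position): it has a polymorphic type.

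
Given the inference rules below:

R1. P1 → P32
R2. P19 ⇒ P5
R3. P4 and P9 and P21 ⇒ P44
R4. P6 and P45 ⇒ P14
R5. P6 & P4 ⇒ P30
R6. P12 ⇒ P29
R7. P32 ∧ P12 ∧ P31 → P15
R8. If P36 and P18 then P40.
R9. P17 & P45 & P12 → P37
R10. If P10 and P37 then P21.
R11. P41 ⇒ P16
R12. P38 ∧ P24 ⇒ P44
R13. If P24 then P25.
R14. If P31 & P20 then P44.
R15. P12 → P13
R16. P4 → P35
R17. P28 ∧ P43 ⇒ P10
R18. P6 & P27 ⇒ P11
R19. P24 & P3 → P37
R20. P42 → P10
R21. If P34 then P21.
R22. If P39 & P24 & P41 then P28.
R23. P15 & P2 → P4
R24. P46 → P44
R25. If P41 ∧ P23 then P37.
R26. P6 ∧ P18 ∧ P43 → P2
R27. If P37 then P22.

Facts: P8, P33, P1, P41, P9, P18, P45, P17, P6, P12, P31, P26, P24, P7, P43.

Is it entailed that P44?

No

Forward chaining from the given facts derives: P32, P14, P29, P15, P37, P16, P25, P13, P2, P22, P4, P30, P35.
Rules concluding P44: R3 needs P21; R12 needs P38; R14 needs P20; R24 needs P46 — none of these are established.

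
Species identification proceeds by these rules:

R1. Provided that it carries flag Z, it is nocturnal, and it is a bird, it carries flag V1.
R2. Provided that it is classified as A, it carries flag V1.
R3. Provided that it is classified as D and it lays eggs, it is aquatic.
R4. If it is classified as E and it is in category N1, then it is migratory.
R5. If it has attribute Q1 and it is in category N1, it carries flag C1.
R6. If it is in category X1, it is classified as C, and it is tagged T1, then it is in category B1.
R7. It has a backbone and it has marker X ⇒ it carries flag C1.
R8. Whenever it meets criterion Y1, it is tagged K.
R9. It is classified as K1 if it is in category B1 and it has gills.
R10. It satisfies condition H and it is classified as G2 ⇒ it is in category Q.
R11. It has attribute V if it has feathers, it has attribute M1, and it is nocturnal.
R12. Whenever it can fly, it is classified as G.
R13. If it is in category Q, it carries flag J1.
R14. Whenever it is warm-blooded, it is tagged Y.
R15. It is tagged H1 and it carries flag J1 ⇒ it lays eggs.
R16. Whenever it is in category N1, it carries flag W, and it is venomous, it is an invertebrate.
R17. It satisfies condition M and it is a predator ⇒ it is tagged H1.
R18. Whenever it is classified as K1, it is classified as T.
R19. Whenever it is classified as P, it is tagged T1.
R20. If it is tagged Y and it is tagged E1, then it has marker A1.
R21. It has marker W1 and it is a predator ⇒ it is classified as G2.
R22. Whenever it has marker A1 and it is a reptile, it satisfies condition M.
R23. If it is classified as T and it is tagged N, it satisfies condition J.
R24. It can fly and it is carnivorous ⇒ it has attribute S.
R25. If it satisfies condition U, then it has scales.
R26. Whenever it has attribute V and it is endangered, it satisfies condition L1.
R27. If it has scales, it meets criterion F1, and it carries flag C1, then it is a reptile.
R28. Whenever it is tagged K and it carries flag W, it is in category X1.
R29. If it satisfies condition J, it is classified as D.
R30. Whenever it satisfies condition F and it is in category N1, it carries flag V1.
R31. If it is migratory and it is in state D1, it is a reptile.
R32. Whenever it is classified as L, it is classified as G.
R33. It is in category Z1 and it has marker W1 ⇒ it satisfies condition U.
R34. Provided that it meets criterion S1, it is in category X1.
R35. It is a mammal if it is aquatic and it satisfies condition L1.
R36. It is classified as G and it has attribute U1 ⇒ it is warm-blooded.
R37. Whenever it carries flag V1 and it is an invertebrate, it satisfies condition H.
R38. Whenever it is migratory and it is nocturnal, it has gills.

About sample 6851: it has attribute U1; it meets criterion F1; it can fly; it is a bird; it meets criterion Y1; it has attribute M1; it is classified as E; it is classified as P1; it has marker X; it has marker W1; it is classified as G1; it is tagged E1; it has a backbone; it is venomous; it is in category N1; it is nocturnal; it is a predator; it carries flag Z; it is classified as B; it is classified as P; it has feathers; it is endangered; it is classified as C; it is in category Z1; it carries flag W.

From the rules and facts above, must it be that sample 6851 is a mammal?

No

Forward chaining from the given facts derives: carries flag V1, is migratory, carries flag C1, is tagged K, has attribute V, is classified as G, is an invertebrate, is tagged T1, is classified as G2, satisfies condition L1, is in category X1, satisfies condition U, is warm-blooded, satisfies condition H, has gills, is in category B1, is classified as K1, is in category Q, carries flag J1, is tagged Y, is classified as T, has marker A1, has scales, is a reptile, satisfies condition M, is tagged H1, lays eggs.
The only rule concluding "it is a mammal" is R35, which needs "it is aquatic"; that is never established.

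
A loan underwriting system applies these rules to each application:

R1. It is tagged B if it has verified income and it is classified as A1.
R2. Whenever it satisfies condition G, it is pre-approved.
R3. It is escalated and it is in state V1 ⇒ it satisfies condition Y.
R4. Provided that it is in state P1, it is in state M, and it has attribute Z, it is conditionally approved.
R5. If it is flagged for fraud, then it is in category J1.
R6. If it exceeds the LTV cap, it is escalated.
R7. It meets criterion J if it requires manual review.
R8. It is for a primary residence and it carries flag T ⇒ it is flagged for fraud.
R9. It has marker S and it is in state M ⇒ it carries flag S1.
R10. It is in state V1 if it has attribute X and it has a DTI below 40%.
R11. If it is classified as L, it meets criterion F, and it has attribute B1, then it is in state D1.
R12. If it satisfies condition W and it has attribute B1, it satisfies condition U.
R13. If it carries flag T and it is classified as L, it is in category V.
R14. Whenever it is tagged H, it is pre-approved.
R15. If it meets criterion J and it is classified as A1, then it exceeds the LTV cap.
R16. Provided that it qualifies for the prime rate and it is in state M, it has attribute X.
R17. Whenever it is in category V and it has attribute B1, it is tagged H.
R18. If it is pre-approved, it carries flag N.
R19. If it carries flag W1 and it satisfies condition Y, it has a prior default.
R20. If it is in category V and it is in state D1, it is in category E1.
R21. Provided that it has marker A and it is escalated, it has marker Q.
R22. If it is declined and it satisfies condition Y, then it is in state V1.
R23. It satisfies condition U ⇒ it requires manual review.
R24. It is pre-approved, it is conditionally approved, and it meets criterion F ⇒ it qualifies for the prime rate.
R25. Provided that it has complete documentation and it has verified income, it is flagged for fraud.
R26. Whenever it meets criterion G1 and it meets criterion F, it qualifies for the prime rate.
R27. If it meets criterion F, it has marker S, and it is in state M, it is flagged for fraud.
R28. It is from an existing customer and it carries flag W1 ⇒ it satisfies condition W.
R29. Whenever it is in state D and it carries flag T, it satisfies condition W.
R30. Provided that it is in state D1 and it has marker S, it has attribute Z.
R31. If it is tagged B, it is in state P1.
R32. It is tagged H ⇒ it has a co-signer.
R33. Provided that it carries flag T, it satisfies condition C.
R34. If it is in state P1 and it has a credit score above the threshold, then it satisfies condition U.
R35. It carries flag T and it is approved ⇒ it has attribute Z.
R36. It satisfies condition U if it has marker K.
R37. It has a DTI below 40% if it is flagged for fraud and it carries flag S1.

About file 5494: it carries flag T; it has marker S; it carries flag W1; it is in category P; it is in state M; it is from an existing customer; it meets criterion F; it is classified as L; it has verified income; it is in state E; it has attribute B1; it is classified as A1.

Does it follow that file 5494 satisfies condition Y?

Yes

By R1 (it has verified income, it is classified as A1): it is tagged B.
By R9 (it has marker S, it is in state M): it carries flag S1.
By R11 (it is classified as L, it meets criterion F, it has attribute B1): it is in state D1.
By R13 (it carries flag T, it is classified as L): it is in category V.
By R17 (it is in category V, it has attribute B1): it is tagged H.
By R27 (it meets criterion F, it has marker S, it is in state M): it is flagged for fraud.
By R28 (it is from an existing customer, it carries flag W1): it satisfies condition W.
By R30 (it is in state D1, it has marker S): it has attribute Z.
By R31 (it is tagged B): it is in state P1.
By R37 (it is flagged for fraud, it carries flag S1): it has a DTI below 40%.
By R4 (it is in state P1, it is in state M, it has attribute Z): it is conditionally approved.
By R12 (it satisfies condition W, it has attribute B1): it satisfies condition U.
By R14 (it is tagged H): it is pre-approved.
By R23 (it satisfies condition U): it requires manual review.
By R24 (it is pre-approved, it is conditionally approved, it meets criterion F): it qualifies for the prime rate.
By R7 (it requires manual review): it meets criterion J.
By R15 (it meets criterion J, it is classified as A1): it exceeds the LTV cap.
By R16 (it qualifies for the prime rate, it is in state M): it has attribute X.
By R6 (it exceeds the LTV cap): it is escalated.
By R10 (it has attribute X, it has a DTI below 40%): it is in state V1.
By R3 (it is escalated, it is in state V1): it satisfies condition Y.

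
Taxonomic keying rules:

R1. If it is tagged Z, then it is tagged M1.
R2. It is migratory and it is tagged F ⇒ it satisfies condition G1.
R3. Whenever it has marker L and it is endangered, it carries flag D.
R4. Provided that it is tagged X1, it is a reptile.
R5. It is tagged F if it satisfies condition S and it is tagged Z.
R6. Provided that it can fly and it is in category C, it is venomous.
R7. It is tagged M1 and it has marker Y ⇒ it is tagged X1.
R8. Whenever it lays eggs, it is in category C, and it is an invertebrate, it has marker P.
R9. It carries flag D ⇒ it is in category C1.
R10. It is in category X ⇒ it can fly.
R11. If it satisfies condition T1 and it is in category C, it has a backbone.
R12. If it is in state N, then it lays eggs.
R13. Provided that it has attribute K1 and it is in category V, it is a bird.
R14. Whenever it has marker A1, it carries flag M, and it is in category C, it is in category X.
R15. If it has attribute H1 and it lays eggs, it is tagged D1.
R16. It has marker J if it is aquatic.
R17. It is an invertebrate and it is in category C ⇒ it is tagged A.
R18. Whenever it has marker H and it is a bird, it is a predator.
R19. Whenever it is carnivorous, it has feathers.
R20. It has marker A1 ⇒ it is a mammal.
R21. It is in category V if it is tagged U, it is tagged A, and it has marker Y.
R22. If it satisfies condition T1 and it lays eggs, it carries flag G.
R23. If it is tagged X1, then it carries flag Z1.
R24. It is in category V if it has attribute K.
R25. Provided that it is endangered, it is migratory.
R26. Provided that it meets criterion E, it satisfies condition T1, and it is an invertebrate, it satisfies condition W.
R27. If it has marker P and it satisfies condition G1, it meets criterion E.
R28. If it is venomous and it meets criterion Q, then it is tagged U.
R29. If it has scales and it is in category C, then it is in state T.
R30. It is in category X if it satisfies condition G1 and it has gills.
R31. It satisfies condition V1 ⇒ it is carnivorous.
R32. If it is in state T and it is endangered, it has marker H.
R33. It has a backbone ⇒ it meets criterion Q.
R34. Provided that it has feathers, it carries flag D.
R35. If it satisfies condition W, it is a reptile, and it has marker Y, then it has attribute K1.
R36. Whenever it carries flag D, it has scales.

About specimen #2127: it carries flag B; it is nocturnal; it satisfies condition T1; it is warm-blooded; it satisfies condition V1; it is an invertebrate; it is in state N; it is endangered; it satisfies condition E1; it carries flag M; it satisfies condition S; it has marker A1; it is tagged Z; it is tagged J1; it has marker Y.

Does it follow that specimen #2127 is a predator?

Forward chaining from the given facts derives: is tagged M1, is tagged F, is tagged X1, lays eggs, is a mammal, carries flag G, carries flag Z1, is migratory, is carnivorous, satisfies condition G1, is a reptile, has feathers, carries flag D, has scales, is in category C1.
The only rule concluding "it is a predator" is R18, which needs "it has marker H"; that is never established.

No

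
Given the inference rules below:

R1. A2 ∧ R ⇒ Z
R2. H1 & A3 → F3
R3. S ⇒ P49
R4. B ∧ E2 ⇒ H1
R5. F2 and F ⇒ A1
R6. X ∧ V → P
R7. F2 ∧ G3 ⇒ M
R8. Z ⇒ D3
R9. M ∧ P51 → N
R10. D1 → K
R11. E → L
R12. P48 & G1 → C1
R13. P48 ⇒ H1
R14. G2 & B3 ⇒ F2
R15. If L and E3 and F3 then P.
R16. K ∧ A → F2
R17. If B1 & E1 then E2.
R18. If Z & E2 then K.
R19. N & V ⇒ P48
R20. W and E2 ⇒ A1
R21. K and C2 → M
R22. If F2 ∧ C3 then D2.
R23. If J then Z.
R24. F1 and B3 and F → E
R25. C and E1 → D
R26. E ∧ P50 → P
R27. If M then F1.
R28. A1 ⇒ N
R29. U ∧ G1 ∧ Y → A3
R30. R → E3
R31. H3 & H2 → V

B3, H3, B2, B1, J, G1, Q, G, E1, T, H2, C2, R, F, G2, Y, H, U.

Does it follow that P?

F2  (by R14: G2, B3)
E2  (by R17: B1, E1)
Z  (by R23: J)
A3  (by R29: U, G1, Y)
E3  (by R30: R)
V  (by R31: H3, H2)
A1  (by R5: F2, F)
K  (by R18: Z, E2)
M  (by R21: K, C2)
F1  (by R27: M)
N  (by R28: A1)
P48  (by R19: N, V)
E  (by R24: F1, B3, F)
L  (by R11: E)
H1  (by R13: P48)
F3  (by R2: H1, A3)
P  (by R15: L, E3, F3)

Yes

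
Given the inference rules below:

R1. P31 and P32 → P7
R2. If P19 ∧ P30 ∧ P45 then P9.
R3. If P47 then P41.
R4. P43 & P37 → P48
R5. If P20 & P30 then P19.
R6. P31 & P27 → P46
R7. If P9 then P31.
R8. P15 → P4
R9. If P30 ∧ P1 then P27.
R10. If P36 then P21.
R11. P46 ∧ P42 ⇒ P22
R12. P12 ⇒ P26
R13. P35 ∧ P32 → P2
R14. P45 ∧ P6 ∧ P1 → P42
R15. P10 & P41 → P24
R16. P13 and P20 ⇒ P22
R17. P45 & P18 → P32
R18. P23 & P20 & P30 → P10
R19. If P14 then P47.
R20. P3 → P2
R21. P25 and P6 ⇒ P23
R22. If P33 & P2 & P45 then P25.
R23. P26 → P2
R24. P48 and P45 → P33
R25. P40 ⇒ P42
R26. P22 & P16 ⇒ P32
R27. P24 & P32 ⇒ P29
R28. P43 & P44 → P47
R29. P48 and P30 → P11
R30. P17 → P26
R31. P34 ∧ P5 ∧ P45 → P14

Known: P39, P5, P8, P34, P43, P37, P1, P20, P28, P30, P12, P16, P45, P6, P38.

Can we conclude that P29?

Yes

P48  (by R4: P43, P37)
P19  (by R5: P20, P30)
P27  (by R9: P30, P1)
P26  (by R12: P12)
P42  (by R14: P45, P6, P1)
P2  (by R23: P26)
P33  (by R24: P48, P45)
P14  (by R31: P34, P5, P45)
P9  (by R2: P19, P30, P45)
P31  (by R7: P9)
P47  (by R19: P14)
P25  (by R22: P33, P2, P45)
P41  (by R3: P47)
P46  (by R6: P31, P27)
P22  (by R11: P46, P42)
P23  (by R21: P25, P6)
P32  (by R26: P22, P16)
P10  (by R18: P23, P20, P30)
P24  (by R15: P10, P41)
P29  (by R27: P24, P32)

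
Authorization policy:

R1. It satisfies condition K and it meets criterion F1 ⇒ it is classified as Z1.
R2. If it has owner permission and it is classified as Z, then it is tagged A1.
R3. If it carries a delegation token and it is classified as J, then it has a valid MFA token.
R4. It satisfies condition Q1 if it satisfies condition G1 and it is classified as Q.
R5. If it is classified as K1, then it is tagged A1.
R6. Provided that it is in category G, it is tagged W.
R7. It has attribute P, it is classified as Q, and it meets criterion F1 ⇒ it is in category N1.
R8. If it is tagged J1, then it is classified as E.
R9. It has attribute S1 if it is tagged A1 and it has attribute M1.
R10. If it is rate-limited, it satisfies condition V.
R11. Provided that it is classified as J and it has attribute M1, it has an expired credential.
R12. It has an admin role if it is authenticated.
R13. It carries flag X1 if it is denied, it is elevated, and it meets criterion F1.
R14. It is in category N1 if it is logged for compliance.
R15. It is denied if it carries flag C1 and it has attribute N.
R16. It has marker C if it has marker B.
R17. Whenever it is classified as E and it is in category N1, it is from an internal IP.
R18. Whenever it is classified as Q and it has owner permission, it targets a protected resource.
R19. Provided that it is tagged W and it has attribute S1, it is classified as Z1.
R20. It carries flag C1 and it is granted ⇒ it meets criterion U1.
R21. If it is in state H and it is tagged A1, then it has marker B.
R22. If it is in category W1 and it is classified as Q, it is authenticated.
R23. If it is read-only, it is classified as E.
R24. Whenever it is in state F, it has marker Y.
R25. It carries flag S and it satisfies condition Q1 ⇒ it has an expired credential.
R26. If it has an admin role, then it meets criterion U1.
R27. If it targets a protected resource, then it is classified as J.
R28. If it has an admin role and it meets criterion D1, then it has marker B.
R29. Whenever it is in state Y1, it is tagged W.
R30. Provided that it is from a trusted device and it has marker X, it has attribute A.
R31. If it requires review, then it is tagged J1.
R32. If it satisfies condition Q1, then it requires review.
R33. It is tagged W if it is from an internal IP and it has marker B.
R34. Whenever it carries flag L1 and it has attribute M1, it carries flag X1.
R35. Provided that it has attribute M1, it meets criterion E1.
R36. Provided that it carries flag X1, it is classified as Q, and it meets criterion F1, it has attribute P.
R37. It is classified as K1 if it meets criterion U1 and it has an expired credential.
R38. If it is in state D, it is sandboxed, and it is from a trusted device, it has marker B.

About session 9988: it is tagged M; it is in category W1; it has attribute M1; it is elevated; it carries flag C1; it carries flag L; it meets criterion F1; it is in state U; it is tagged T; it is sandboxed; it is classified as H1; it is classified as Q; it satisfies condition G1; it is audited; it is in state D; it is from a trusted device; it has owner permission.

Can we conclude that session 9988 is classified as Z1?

Forward chaining from the given facts derives: satisfies condition Q1, targets a protected resource, is authenticated, is classified as J, requires review, meets criterion E1, has marker B, has an expired credential, has an admin role, has marker C, meets criterion U1, is tagged J1, is classified as K1, is tagged A1, is classified as E, has attribute S1.
Rules concluding "it is classified as Z1": R1 needs "it satisfies condition K"; R19 needs "it is tagged W" — none of these are established.

No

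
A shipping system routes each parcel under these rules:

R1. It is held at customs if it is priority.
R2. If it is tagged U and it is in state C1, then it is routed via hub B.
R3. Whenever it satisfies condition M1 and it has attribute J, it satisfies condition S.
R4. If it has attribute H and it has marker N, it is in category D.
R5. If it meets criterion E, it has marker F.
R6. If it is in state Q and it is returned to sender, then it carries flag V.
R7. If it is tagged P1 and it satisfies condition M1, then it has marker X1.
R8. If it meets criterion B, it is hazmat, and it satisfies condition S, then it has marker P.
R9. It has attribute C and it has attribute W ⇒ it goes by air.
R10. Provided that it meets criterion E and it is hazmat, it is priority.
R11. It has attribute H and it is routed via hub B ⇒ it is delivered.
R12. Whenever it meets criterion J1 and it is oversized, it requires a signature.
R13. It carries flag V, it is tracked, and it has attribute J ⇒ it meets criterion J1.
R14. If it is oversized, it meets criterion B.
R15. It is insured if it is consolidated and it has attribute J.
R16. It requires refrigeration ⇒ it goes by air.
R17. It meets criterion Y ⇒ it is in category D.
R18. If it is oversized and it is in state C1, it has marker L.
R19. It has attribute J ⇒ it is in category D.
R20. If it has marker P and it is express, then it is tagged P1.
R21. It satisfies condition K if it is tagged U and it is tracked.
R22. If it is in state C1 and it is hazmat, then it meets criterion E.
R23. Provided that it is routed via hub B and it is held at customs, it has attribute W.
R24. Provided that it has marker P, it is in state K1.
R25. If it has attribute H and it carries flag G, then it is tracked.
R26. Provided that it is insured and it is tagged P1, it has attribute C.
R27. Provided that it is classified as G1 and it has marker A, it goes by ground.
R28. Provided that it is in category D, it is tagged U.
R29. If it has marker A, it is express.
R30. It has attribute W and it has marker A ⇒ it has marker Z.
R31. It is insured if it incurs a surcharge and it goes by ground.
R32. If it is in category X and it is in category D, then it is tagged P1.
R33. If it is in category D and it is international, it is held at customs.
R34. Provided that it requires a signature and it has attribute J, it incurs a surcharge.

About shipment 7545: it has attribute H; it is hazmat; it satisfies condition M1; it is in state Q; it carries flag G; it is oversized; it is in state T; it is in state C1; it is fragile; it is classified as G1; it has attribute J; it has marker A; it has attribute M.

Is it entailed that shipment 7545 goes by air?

Forward chaining from the given facts derives: satisfies condition S, meets criterion B, has marker L, is in category D, meets criterion E, is tracked, goes by ground, is tagged U, is express, is routed via hub B, has marker F, has marker P, is priority, is delivered, is tagged P1, satisfies condition K, is in state K1, is held at customs, has marker X1, has attribute W, has marker Z.
Rules concluding "it goes by air": R9 needs "it has attribute C"; R16 needs "it requires refrigeration" — none of these are established.

No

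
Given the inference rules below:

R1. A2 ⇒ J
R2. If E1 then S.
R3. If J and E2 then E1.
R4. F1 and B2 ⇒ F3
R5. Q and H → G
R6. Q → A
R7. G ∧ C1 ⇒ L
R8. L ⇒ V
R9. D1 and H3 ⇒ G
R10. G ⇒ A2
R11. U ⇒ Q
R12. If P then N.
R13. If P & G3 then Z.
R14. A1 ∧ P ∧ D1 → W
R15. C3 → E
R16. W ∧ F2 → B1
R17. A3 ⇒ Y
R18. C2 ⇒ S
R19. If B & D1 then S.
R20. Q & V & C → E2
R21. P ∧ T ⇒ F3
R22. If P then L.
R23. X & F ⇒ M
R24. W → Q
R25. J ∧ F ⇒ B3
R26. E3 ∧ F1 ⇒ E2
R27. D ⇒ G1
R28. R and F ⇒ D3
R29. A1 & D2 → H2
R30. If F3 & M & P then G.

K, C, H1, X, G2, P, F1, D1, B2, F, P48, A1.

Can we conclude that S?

Yes

F3  (by R4: F1, B2)
W  (by R14: A1, P, D1)
L  (by R22: P)
M  (by R23: X, F)
Q  (by R24: W)
G  (by R30: F3, M, P)
V  (by R8: L)
A2  (by R10: G)
E2  (by R20: Q, V, C)
J  (by R1: A2)
E1  (by R3: J, E2)
S  (by R2: E1)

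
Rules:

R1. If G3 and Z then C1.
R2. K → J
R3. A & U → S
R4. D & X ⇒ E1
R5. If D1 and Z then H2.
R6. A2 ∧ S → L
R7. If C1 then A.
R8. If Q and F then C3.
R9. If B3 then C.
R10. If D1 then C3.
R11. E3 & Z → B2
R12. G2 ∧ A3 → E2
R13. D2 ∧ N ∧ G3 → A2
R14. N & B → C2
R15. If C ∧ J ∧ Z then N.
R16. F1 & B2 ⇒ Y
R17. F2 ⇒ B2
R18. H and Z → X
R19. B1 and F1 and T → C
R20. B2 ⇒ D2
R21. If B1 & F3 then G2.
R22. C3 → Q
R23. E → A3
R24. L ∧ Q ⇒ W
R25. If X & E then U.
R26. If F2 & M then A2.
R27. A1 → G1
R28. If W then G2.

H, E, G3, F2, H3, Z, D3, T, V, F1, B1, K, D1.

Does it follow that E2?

Yes

C1  (by R1: G3, Z)
J  (by R2: K)
A  (by R7: C1)
C3  (by R10: D1)
B2  (by R17: F2)
X  (by R18: H, Z)
C  (by R19: B1, F1, T)
D2  (by R20: B2)
Q  (by R22: C3)
A3  (by R23: E)
U  (by R25: X, E)
S  (by R3: A, U)
N  (by R15: C, J, Z)
A2  (by R13: D2, N, G3)
L  (by R6: A2, S)
W  (by R24: L, Q)
G2  (by R28: W)
E2  (by R12: G2, A3)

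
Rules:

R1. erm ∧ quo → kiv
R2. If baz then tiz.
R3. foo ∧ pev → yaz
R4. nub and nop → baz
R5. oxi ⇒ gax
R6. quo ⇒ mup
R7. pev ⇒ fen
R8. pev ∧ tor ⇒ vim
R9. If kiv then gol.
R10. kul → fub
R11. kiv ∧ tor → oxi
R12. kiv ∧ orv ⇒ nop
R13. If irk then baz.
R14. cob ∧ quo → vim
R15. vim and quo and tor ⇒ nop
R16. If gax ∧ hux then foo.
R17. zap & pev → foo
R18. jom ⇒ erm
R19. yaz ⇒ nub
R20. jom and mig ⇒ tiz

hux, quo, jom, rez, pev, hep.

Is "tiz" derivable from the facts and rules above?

Forward chaining from the given facts derives: mup, fen, erm, kiv, gol.
Rules concluding tiz: R2 needs baz; R20 needs mig — none of these are established.

No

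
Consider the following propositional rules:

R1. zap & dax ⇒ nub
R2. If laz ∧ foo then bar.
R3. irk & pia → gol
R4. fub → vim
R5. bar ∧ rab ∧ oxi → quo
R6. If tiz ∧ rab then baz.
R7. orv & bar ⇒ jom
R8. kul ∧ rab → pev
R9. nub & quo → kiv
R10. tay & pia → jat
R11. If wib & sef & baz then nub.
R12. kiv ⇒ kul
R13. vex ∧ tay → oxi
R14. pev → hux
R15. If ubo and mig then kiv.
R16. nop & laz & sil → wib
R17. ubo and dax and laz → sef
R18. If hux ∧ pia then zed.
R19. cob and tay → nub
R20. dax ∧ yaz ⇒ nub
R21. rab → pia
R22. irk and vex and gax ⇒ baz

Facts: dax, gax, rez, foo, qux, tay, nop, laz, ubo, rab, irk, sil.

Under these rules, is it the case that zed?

Forward chaining from the given facts derives: bar, wib, sef, pia, gol, jat.
The only rule concluding zed is R18, which needs hux; that is never established.

No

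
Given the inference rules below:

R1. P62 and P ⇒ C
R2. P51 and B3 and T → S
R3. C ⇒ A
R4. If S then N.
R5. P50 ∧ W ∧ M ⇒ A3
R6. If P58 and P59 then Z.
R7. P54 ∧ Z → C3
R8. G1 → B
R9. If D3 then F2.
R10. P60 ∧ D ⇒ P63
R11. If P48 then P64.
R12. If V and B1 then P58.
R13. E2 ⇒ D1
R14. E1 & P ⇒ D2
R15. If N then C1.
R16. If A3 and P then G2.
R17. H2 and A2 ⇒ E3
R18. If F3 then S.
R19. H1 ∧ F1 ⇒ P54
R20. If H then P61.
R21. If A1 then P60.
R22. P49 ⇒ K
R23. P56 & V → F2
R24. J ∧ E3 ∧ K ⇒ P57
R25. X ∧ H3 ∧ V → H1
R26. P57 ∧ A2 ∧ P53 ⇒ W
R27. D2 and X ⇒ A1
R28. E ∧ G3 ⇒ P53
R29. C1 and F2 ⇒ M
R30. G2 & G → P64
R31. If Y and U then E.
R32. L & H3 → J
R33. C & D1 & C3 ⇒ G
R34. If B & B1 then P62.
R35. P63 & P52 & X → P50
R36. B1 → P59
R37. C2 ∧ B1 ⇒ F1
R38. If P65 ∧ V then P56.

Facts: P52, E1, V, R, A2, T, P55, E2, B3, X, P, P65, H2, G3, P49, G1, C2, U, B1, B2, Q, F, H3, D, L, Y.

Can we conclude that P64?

No

Forward chaining from the given facts derives: B, P58, D1, D2, E3, K, H1, A1, E, J, P62, P59, F1, P56, C, A, Z, P54, P60, F2, P57, P53, C3, P63, W, G, P50.
Rules concluding P64: R11 needs P48; R30 needs G2 — none of these are established.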